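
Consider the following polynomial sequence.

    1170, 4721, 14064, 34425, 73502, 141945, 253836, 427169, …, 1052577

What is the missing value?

684330

Using the first 8 terms:
D1: 3551  9343  20361  39077  68443  111891  173333
D2: 5792  11018  18716  29366  43448  61442
D3: 5226  7698  10650  14082  17994
D4: 2472  2952  3432  3912
D5: 480  480  480
Constant fifth difference = 480.
Extend forward: 3912 + 480 = 4392;  17994 + 4392 = 22386;  61442 + 22386 = 83828;  173333 + 83828 = 257161;  427169 + 257161 = 684330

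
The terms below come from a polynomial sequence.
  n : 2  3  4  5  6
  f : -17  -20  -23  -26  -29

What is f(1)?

-14

First differences: -3  -3  -3  -3
The first differences are constant at -3.
Work back: -17 + 3 = -14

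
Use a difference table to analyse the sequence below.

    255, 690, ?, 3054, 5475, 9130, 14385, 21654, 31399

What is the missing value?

Using the last 6 terms:
D1: 2421, 3655, 5255, 7269, 9745
D2: 1234, 1600, 2014, 2476
D3: 366, 414, 462
D4: 48, 48
Constant fourth difference = 48.
Extend backward: 366 − 48 = 318;  1234 − 318 = 916;  2421 − 916 = 1505;  3054 − 1505 = 1549

1549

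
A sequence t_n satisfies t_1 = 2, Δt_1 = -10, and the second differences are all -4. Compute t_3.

Build the table forward from the leading diagonal:
Δ²: -4  -4  -4
Δ: -10  -14  -18
t: 2  -8  -22

-22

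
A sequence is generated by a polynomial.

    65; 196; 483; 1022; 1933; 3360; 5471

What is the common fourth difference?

D1: 131, 287, 539, 911, 1427, 2111
D2: 156, 252, 372, 516, 684
D3: 96, 120, 144, 168
D4: 24, 24, 24

24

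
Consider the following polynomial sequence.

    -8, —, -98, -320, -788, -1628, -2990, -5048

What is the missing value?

Using the last 6 terms:
Δ: -222  -468  -840  -1362  -2058
Δ²: -246  -372  -522  -696
Δ³: -126  -150  -174
Δ⁴: -24  -24
Constant fourth difference = -24.
Extend backward: -126 + 24 = -102;  -246 + 102 = -144;  -222 + 144 = -78;  -98 + 78 = -20

-20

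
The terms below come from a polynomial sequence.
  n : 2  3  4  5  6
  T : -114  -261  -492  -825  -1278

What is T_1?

-33

D1: -147, -231, -333, -453
D2: -84, -102, -120
D3: -18, -18
The third differences are constant at -18.
Work back: -84 + 18 = -66;  -147 + 66 = -81;  -114 + 81 = -33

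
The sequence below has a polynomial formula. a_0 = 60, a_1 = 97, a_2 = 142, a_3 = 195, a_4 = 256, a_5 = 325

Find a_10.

D1: 37, 45, 53, 61, 69
D2: 8, 8, 8, 8
Constant second difference = 8, so extend:
69 + 8 = 77;  325 + 77 = 402
77 + 8 = 85;  402 + 85 = 487
85 + 8 = 93;  487 + 93 = 580
93 + 8 = 101;  580 + 101 = 681
101 + 8 = 109;  681 + 109 = 790

790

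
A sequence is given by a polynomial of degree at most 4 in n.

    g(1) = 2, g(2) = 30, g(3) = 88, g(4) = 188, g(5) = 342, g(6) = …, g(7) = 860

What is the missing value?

Using the first 5 terms:
D1: 28  58  100  154
D2: 30  42  54
D3: 12  12
Constant third difference = 12.
Extend forward: 54 + 12 = 66;  154 + 66 = 220;  342 + 220 = 562

562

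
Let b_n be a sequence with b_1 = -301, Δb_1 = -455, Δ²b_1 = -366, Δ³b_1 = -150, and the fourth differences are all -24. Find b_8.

-17262

Build the table forward from the leading diagonal:
D4: -24  -24  -24  -24  -24  -24  -24  -24
D3: -150  -174  -198  -222  -246  -270  -294  -318
D2: -366  -516  -690  -888  -1110  -1356  -1626  -1920
D1: -455  -821  -1337  -2027  -2915  -4025  -5381  -7007
b: -301  -756  -1577  -2914  -4941  -7856  -11881  -17262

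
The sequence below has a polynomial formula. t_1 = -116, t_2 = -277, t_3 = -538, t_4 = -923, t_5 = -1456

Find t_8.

-4183

Δ: -161 , -261 , -385 , -533
Δ²: -100 , -124 , -148
Δ³: -24 , -24
Constant third difference = -24, so extend:
-148 − 24 = -172;  -533 − 172 = -705;  -1456 − 705 = -2161
-172 − 24 = -196;  -705 − 196 = -901;  -2161 − 901 = -3062
-196 − 24 = -220;  -901 − 220 = -1121;  -3062 − 1121 = -4183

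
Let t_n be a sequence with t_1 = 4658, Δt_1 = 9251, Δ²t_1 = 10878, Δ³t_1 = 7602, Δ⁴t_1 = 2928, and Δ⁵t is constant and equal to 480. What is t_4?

72647

Build the table forward from the leading diagonal:
Fifth differences: 480, 480, 480, 480
Fourth differences: 2928, 3408, 3888, 4368
Third differences: 7602, 10530, 13938, 17826
Second differences: 10878, 18480, 29010, 42948
First differences: 9251, 20129, 38609, 67619
t: 4658, 13909, 34038, 72647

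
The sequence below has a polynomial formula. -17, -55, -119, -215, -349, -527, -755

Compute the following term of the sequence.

-1039

-38 , -64 , -96 , -134 , -178 , -228
-26 , -32 , -38 , -44 , -50
-6 , -6 , -6 , -6
The third differences are constant (-6).
-50 − 6 = -56;  -228 − 56 = -284;  -755 − 284 = -1039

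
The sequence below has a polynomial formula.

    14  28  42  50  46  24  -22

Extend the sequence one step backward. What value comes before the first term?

6

14  14  8  -4  -22  -46
0  -6  -12  -18  -24
-6  -6  -6  -6
The third differences are constant at -6.
Work back: 0 + 6 = 6;  14 − 6 = 8;  14 − 8 = 6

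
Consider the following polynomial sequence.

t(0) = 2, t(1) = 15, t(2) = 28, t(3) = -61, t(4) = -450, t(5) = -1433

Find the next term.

-3400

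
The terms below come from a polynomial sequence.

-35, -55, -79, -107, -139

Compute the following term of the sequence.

-175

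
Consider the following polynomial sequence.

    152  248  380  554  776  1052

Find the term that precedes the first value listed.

Δ: 96  132  174  222  276
Δ²: 36  42  48  54
Δ³: 6  6  6
The third differences are constant at 6.
Work back: 36 − 6 = 30;  96 − 30 = 66;  152 − 66 = 86

86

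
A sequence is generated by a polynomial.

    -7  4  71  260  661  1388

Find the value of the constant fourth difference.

24

First differences: 11, 67, 189, 401, 727
Second differences: 56, 122, 212, 326
Third differences: 66, 90, 114
Fourth differences: 24, 24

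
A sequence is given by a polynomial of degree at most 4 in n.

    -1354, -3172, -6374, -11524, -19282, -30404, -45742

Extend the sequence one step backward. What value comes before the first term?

First differences: -1818, -3202, -5150, -7758, -11122, -15338
Second differences: -1384, -1948, -2608, -3364, -4216
Third differences: -564, -660, -756, -852
Fourth differences: -96, -96, -96
The fourth differences are constant at -96.
Work back: -564 + 96 = -468;  -1384 + 468 = -916;  -1818 + 916 = -902;  -1354 + 902 = -452

-452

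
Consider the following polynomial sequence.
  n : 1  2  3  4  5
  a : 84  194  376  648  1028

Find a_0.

Δ: 110  182  272  380
Δ²: 72  90  108
Δ³: 18  18
The third differences are constant at 18.
Work back: 72 − 18 = 54;  110 − 54 = 56;  84 − 56 = 28

28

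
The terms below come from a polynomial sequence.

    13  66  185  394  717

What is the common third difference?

Δ: 53, 119, 209, 323
Δ²: 66, 90, 114
Δ³: 24, 24

24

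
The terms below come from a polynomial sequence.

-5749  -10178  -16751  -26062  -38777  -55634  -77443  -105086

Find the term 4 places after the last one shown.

-4429, -6573, -9311, -12715, -16857, -21809, -27643
-2144, -2738, -3404, -4142, -4952, -5834
-594, -666, -738, -810, -882
-72, -72, -72, -72
Constant fourth difference = -72, so extend:
-882 − 72 = -954;  -5834 − 954 = -6788;  -27643 − 6788 = -34431;  -105086 − 34431 = -139517
-954 − 72 = -1026;  -6788 − 1026 = -7814;  -34431 − 7814 = -42245;  -139517 − 42245 = -181762
-1026 − 72 = -1098;  -7814 − 1098 = -8912;  -42245 − 8912 = -51157;  -181762 − 51157 = -232919
-1098 − 72 = -1170;  -8912 − 1170 = -10082;  -51157 − 10082 = -61239;  -232919 − 61239 = -294158

-294158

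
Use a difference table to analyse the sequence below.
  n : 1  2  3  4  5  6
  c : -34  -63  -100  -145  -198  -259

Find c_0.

D1: -29, -37, -45, -53, -61
D2: -8, -8, -8, -8
The second differences are constant at -8.
Work back: -29 + 8 = -21;  -34 + 21 = -13

-13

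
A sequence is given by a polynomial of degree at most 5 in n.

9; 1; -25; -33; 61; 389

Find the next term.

Δ: -8, -26, -8, 94, 328
Δ²: -18, 18, 102, 234
Δ³: 36, 84, 132
Δ⁴: 48, 48
The fourth differences are constant (48).
132 + 48 = 180;  234 + 180 = 414;  328 + 414 = 742;  389 + 742 = 1131

1131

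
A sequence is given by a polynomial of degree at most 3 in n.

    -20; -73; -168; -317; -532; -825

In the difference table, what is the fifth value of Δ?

First differences: -53, -95, -149, -215, -293
Second differences: -42, -54, -66, -78
Third differences: -12, -12, -12

-293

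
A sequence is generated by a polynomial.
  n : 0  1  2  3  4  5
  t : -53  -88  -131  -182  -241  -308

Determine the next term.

-383

D1: -35, -43, -51, -59, -67
D2: -8, -8, -8, -8
Second differences constant at -8.
-67 − 8 = -75;  -308 − 75 = -383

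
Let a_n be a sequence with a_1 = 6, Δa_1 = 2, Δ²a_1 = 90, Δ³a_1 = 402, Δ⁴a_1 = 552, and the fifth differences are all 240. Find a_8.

40340

Build the table forward from the leading diagonal:
Fifth differences: 240, 240, 240, 240, 240, 240, 240, 240
Fourth differences: 552, 792, 1032, 1272, 1512, 1752, 1992, 2232
Third differences: 402, 954, 1746, 2778, 4050, 5562, 7314, 9306
Second differences: 90, 492, 1446, 3192, 5970, 10020, 15582, 22896
First differences: 2, 92, 584, 2030, 5222, 11192, 21212, 36794
a: 6, 8, 100, 684, 2714, 7936, 19128, 40340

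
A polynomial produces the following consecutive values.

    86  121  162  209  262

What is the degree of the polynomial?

D1: 35, 41, 47, 53
D2: 6, 6, 6
The second differences are constant, so the polynomial has degree 2.

2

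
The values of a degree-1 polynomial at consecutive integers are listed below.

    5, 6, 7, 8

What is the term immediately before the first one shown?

1, 1, 1
The first differences are constant at 1.
Work back: 5 − 1 = 4

4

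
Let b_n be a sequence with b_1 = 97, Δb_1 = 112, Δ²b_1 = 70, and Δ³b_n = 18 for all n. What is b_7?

2179

Build the table forward from the leading diagonal:
Δ³: 18  18  18  18  18  18  18
Δ²: 70  88  106  124  142  160  178
Δ: 112  182  270  376  500  642  802
b: 97  209  391  661  1037  1537  2179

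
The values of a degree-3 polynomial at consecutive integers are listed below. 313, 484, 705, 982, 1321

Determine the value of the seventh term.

First differences: 171  221  277  339
Second differences: 50  56  62
Third differences: 6  6
The third differences are constant (6).
62 + 6 = 68;  339 + 68 = 407;  1321 + 407 = 1728
68 + 6 = 74;  407 + 74 = 481;  1728 + 481 = 2209

2209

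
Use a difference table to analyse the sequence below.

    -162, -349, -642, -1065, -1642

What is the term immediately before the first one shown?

-187  -293  -423  -577
-106  -130  -154
-24  -24
The third differences are constant at -24.
Work back: -106 + 24 = -82;  -187 + 82 = -105;  -162 + 105 = -57

-57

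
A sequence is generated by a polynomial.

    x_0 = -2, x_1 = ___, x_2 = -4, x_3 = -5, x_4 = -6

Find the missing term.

Using the last 3 terms:
Δ: -1, -1
Constant first difference = -1.
Extend backward: -4 + 1 = -3

-3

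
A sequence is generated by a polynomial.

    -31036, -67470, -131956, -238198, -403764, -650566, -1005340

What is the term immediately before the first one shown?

Δ: -36434, -64486, -106242, -165566, -246802, -354774
Δ²: -28052, -41756, -59324, -81236, -107972
Δ³: -13704, -17568, -21912, -26736
Δ⁴: -3864, -4344, -4824
Δ⁵: -480, -480
The fifth differences are constant at -480.
Work back: -3864 + 480 = -3384;  -13704 + 3384 = -10320;  -28052 + 10320 = -17732;  -36434 + 17732 = -18702;  -31036 + 18702 = -12334

-12334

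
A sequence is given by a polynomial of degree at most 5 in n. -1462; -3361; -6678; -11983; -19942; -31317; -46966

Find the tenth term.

-1899 , -3317 , -5305 , -7959 , -11375 , -15649
-1418 , -1988 , -2654 , -3416 , -4274
-570 , -666 , -762 , -858
-96 , -96 , -96
Fourth differences constant at -96.
-858 − 96 = -954;  -4274 − 954 = -5228;  -15649 − 5228 = -20877;  -46966 − 20877 = -67843
-954 − 96 = -1050;  -5228 − 1050 = -6278;  -20877 − 6278 = -27155;  -67843 − 27155 = -94998
-1050 − 96 = -1146;  -6278 − 1146 = -7424;  -27155 − 7424 = -34579;  -94998 − 34579 = -129577

-129577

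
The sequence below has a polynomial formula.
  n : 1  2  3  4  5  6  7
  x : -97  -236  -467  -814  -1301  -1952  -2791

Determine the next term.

First differences: -139  -231  -347  -487  -651  -839
Second differences: -92  -116  -140  -164  -188
Third differences: -24  -24  -24  -24
The third differences are constant (-24).
-188 − 24 = -212;  -839 − 212 = -1051;  -2791 − 1051 = -3842

-3842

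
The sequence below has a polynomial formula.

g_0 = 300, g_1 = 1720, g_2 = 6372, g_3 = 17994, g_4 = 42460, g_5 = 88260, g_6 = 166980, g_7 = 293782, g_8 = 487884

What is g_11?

1737090

Δ: 1420, 4652, 11622, 24466, 45800, 78720, 126802, 194102
Δ²: 3232, 6970, 12844, 21334, 32920, 48082, 67300
Δ³: 3738, 5874, 8490, 11586, 15162, 19218
Δ⁴: 2136, 2616, 3096, 3576, 4056
Δ⁵: 480, 480, 480, 480
The fifth differences are constant (480).
4056 + 480 = 4536;  19218 + 4536 = 23754;  67300 + 23754 = 91054;  194102 + 91054 = 285156;  487884 + 285156 = 773040
4536 + 480 = 5016;  23754 + 5016 = 28770;  91054 + 28770 = 119824;  285156 + 119824 = 404980;  773040 + 404980 = 1178020
5016 + 480 = 5496;  28770 + 5496 = 34266;  119824 + 34266 = 154090;  404980 + 154090 = 559070;  1178020 + 559070 = 1737090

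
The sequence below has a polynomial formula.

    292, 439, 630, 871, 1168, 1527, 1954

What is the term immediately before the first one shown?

Δ: 147, 191, 241, 297, 359, 427
Δ²: 44, 50, 56, 62, 68
Δ³: 6, 6, 6, 6
The third differences are constant at 6.
Work back: 44 − 6 = 38;  147 − 38 = 109;  292 − 109 = 183

183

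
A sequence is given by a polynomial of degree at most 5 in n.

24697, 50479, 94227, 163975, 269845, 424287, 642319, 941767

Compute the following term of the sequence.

First differences: 25782  43748  69748  105870  154442  218032  299448
Second differences: 17966  26000  36122  48572  63590  81416
Third differences: 8034  10122  12450  15018  17826
Fourth differences: 2088  2328  2568  2808
Fifth differences: 240  240  240
The fifth differences are constant (240).
2808 + 240 = 3048;  17826 + 3048 = 20874;  81416 + 20874 = 102290;  299448 + 102290 = 401738;  941767 + 401738 = 1343505

1343505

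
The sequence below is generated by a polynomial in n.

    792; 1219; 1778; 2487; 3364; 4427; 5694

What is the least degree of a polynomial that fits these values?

3

First differences: 427, 559, 709, 877, 1063, 1267
Second differences: 132, 150, 168, 186, 204
Third differences: 18, 18, 18, 18
The third differences are constant, so the polynomial has degree 3.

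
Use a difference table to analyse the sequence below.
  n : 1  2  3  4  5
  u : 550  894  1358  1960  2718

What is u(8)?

344  464  602  758
120  138  156
18  18
The third differences are constant (18).
156 + 18 = 174;  758 + 174 = 932;  2718 + 932 = 3650
174 + 18 = 192;  932 + 192 = 1124;  3650 + 1124 = 4774
192 + 18 = 210;  1124 + 210 = 1334;  4774 + 1334 = 6108

6108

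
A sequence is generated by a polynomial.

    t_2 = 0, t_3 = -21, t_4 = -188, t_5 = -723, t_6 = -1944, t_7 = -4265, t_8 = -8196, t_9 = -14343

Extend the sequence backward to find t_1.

1

D1: -21, -167, -535, -1221, -2321, -3931, -6147
D2: -146, -368, -686, -1100, -1610, -2216
D3: -222, -318, -414, -510, -606
D4: -96, -96, -96, -96
The fourth differences are constant at -96.
Work back: -222 + 96 = -126;  -146 + 126 = -20;  -21 + 20 = -1;  0 + 1 = 1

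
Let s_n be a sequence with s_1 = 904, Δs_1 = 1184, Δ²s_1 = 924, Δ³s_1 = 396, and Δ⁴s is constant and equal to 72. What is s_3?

4196

Build the table forward from the leading diagonal:
Δ⁴: 72  72  72
Δ³: 396  468  540
Δ²: 924  1320  1788
Δ: 1184  2108  3428
s: 904  2088  4196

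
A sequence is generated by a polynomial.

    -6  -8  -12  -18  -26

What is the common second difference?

-2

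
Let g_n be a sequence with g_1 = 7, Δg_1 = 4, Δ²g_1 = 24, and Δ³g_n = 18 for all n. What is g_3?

Build the table forward from the leading diagonal:
Third differences: 18, 18, 18
Second differences: 24, 42, 60
First differences: 4, 28, 70
g: 7, 11, 39

39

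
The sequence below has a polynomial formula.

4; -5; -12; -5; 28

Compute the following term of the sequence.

99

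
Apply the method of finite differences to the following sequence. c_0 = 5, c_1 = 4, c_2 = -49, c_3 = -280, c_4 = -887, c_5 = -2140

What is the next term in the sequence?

-1, -53, -231, -607, -1253
-52, -178, -376, -646
-126, -198, -270
-72, -72
Fourth differences constant at -72.
-270 − 72 = -342;  -646 − 342 = -988;  -1253 − 988 = -2241;  -2140 − 2241 = -4381

-4381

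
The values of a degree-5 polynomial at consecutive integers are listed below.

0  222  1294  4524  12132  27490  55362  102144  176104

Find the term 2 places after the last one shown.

449430

D1: 222, 1072, 3230, 7608, 15358, 27872, 46782, 73960
D2: 850, 2158, 4378, 7750, 12514, 18910, 27178
D3: 1308, 2220, 3372, 4764, 6396, 8268
D4: 912, 1152, 1392, 1632, 1872
D5: 240, 240, 240, 240
Fifth differences constant at 240.
1872 + 240 = 2112;  8268 + 2112 = 10380;  27178 + 10380 = 37558;  73960 + 37558 = 111518;  176104 + 111518 = 287622
2112 + 240 = 2352;  10380 + 2352 = 12732;  37558 + 12732 = 50290;  111518 + 50290 = 161808;  287622 + 161808 = 449430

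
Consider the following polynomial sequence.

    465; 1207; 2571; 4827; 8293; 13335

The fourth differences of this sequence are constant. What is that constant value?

First differences: 742, 1364, 2256, 3466, 5042
Second differences: 622, 892, 1210, 1576
Third differences: 270, 318, 366
Fourth differences: 48, 48

48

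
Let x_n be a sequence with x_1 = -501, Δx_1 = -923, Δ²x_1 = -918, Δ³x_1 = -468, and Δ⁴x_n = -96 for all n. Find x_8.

Build the table forward from the leading diagonal:
D4: -96  -96  -96  -96  -96  -96  -96  -96
D3: -468  -564  -660  -756  -852  -948  -1044  -1140
D2: -918  -1386  -1950  -2610  -3366  -4218  -5166  -6210
D1: -923  -1841  -3227  -5177  -7787  -11153  -15371  -20537
x: -501  -1424  -3265  -6492  -11669  -19456  -30609  -45980

-45980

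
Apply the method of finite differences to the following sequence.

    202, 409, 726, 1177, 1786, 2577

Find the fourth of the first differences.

609

Δ: 207, 317, 451, 609, 791
Δ²: 110, 134, 158, 182
Δ³: 24, 24, 24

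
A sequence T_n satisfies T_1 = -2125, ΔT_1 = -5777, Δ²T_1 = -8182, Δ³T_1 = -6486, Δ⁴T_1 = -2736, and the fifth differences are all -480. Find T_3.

-21861

Build the table forward from the leading diagonal:
D5: -480, -480, -480
D4: -2736, -3216, -3696
D3: -6486, -9222, -12438
D2: -8182, -14668, -23890
D1: -5777, -13959, -28627
T: -2125, -7902, -21861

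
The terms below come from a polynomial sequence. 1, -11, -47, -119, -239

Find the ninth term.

-1439

Δ: -12  -36  -72  -120
Δ²: -24  -36  -48
Δ³: -12  -12
Constant third difference = -12, so extend:
-48 − 12 = -60;  -120 − 60 = -180;  -239 − 180 = -419
-60 − 12 = -72;  -180 − 72 = -252;  -419 − 252 = -671
-72 − 12 = -84;  -252 − 84 = -336;  -671 − 336 = -1007
-84 − 12 = -96;  -336 − 96 = -432;  -1007 − 432 = -1439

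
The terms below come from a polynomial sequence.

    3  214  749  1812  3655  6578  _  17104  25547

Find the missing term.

Using the first 6 terms:
First differences: 211, 535, 1063, 1843, 2923
Second differences: 324, 528, 780, 1080
Third differences: 204, 252, 300
Fourth differences: 48, 48
Constant fourth difference = 48.
Extend forward: 300 + 48 = 348;  1080 + 348 = 1428;  2923 + 1428 = 4351;  6578 + 4351 = 10929

10929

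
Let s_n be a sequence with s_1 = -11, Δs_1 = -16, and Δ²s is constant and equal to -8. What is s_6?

Build the table forward from the leading diagonal:
D2: -8, -8, -8, -8, -8, -8
D1: -16, -24, -32, -40, -48, -56
s: -11, -27, -51, -83, -123, -171

-171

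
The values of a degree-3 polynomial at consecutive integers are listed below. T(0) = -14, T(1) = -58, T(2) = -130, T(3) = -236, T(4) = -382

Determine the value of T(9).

D1: -44  -72  -106  -146
D2: -28  -34  -40
D3: -6  -6
The third differences are constant (-6).
-40 − 6 = -46;  -146 − 46 = -192;  -382 − 192 = -574
-46 − 6 = -52;  -192 − 52 = -244;  -574 − 244 = -818
-52 − 6 = -58;  -244 − 58 = -302;  -818 − 302 = -1120
-58 − 6 = -64;  -302 − 64 = -366;  -1120 − 366 = -1486
-64 − 6 = -70;  -366 − 70 = -436;  -1486 − 436 = -1922

-1922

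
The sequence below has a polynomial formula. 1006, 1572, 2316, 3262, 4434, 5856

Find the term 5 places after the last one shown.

First differences: 566, 744, 946, 1172, 1422
Second differences: 178, 202, 226, 250
Third differences: 24, 24, 24
Constant third difference = 24, so extend:
250 + 24 = 274;  1422 + 274 = 1696;  5856 + 1696 = 7552
274 + 24 = 298;  1696 + 298 = 1994;  7552 + 1994 = 9546
298 + 24 = 322;  1994 + 322 = 2316;  9546 + 2316 = 11862
322 + 24 = 346;  2316 + 346 = 2662;  11862 + 2662 = 14524
346 + 24 = 370;  2662 + 370 = 3032;  14524 + 3032 = 17556

17556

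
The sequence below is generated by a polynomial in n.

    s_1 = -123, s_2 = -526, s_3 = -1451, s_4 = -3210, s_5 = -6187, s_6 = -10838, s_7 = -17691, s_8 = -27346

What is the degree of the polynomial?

First differences: -403, -925, -1759, -2977, -4651, -6853, -9655
Second differences: -522, -834, -1218, -1674, -2202, -2802
Third differences: -312, -384, -456, -528, -600
Fourth differences: -72, -72, -72, -72
The fourth differences are constant, so the polynomial has degree 4.

4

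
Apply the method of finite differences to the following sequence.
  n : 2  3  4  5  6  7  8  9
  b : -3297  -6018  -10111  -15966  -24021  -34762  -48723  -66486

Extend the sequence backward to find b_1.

-1606

Δ: -2721  -4093  -5855  -8055  -10741  -13961  -17763
Δ²: -1372  -1762  -2200  -2686  -3220  -3802
Δ³: -390  -438  -486  -534  -582
Δ⁴: -48  -48  -48  -48
The fourth differences are constant at -48.
Work back: -390 + 48 = -342;  -1372 + 342 = -1030;  -2721 + 1030 = -1691;  -3297 + 1691 = -1606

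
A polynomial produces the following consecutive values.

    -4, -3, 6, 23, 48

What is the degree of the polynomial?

Δ: 1, 9, 17, 25
Δ²: 8, 8, 8
The second differences are constant, so the polynomial has degree 2.

2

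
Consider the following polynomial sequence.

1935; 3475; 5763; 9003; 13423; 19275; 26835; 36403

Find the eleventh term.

First differences: 1540  2288  3240  4420  5852  7560  9568
Second differences: 748  952  1180  1432  1708  2008
Third differences: 204  228  252  276  300
Fourth differences: 24  24  24  24
Fourth differences constant at 24.
300 + 24 = 324;  2008 + 324 = 2332;  9568 + 2332 = 11900;  36403 + 11900 = 48303
324 + 24 = 348;  2332 + 348 = 2680;  11900 + 2680 = 14580;  48303 + 14580 = 62883
348 + 24 = 372;  2680 + 372 = 3052;  14580 + 3052 = 17632;  62883 + 17632 = 80515

80515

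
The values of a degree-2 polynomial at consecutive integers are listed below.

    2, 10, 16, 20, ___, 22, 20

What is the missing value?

22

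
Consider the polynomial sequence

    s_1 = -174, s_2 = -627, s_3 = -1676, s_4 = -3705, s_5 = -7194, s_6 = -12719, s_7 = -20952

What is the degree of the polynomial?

D1: -453, -1049, -2029, -3489, -5525, -8233
D2: -596, -980, -1460, -2036, -2708
D3: -384, -480, -576, -672
D4: -96, -96, -96
The fourth differences are constant, so the polynomial has degree 4.

4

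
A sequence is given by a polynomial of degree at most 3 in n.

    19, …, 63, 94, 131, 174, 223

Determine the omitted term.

38

Using the last 5 terms:
D1: 31  37  43  49
D2: 6  6  6
Constant second difference = 6.
Extend backward: 31 − 6 = 25;  63 − 25 = 38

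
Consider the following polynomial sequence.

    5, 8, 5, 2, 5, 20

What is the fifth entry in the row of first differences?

Δ: 3, -3, -3, 3, 15
Δ²: -6, 0, 6, 12
Δ³: 6, 6, 6

15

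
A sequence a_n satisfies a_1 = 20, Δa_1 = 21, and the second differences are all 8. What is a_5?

Build the table forward from the leading diagonal:
Δ²: 8, 8, 8, 8, 8
Δ: 21, 29, 37, 45, 53
a: 20, 41, 70, 107, 152

152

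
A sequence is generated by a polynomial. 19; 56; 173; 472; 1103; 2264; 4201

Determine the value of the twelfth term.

37496

37, 117, 299, 631, 1161, 1937
80, 182, 332, 530, 776
102, 150, 198, 246
48, 48, 48
The fourth differences are constant (48).
246 + 48 = 294;  776 + 294 = 1070;  1937 + 1070 = 3007;  4201 + 3007 = 7208
294 + 48 = 342;  1070 + 342 = 1412;  3007 + 1412 = 4419;  7208 + 4419 = 11627
342 + 48 = 390;  1412 + 390 = 1802;  4419 + 1802 = 6221;  11627 + 6221 = 17848
390 + 48 = 438;  1802 + 438 = 2240;  6221 + 2240 = 8461;  17848 + 8461 = 26309
438 + 48 = 486;  2240 + 486 = 2726;  8461 + 2726 = 11187;  26309 + 11187 = 37496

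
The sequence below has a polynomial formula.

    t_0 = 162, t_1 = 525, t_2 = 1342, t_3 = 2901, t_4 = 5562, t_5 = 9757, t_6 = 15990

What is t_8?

First differences: 363 , 817 , 1559 , 2661 , 4195 , 6233
Second differences: 454 , 742 , 1102 , 1534 , 2038
Third differences: 288 , 360 , 432 , 504
Fourth differences: 72 , 72 , 72
Fourth differences constant at 72.
504 + 72 = 576;  2038 + 576 = 2614;  6233 + 2614 = 8847;  15990 + 8847 = 24837
576 + 72 = 648;  2614 + 648 = 3262;  8847 + 3262 = 12109;  24837 + 12109 = 36946

36946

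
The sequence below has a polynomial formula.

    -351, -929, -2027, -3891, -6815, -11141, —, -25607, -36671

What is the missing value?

-17259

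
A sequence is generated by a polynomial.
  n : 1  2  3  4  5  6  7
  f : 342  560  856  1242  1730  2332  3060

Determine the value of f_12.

9010

D1: 218, 296, 386, 488, 602, 728
D2: 78, 90, 102, 114, 126
D3: 12, 12, 12, 12
Constant third difference = 12, so extend:
126 + 12 = 138;  728 + 138 = 866;  3060 + 866 = 3926
138 + 12 = 150;  866 + 150 = 1016;  3926 + 1016 = 4942
150 + 12 = 162;  1016 + 162 = 1178;  4942 + 1178 = 6120
162 + 12 = 174;  1178 + 174 = 1352;  6120 + 1352 = 7472
174 + 12 = 186;  1352 + 186 = 1538;  7472 + 1538 = 9010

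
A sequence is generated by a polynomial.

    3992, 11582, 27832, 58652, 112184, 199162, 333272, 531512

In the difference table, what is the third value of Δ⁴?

Δ: 7590, 16250, 30820, 53532, 86978, 134110, 198240
Δ²: 8660, 14570, 22712, 33446, 47132, 64130
Δ³: 5910, 8142, 10734, 13686, 16998
Δ⁴: 2232, 2592, 2952, 3312
Δ⁵: 360, 360, 360

2952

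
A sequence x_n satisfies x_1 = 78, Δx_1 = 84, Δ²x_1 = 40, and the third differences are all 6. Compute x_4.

Build the table forward from the leading diagonal:
Δ³: 6, 6, 6, 6
Δ²: 40, 46, 52, 58
Δ: 84, 124, 170, 222
x: 78, 162, 286, 456

456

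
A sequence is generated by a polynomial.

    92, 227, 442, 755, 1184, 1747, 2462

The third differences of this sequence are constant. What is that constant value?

18

First differences: 135, 215, 313, 429, 563, 715
Second differences: 80, 98, 116, 134, 152
Third differences: 18, 18, 18, 18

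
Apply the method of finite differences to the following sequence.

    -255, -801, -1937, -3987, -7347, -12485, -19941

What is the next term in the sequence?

D1: -546, -1136, -2050, -3360, -5138, -7456
D2: -590, -914, -1310, -1778, -2318
D3: -324, -396, -468, -540
D4: -72, -72, -72
Fourth differences constant at -72.
-540 − 72 = -612;  -2318 − 612 = -2930;  -7456 − 2930 = -10386;  -19941 − 10386 = -30327

-30327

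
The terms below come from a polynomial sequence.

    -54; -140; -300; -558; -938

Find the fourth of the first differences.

D1: -86, -160, -258, -380
D2: -74, -98, -122
D3: -24, -24

-380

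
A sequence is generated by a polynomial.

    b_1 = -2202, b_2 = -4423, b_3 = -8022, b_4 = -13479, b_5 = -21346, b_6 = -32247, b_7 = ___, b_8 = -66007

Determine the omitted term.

-46878

Using the first 6 terms:
-2221, -3599, -5457, -7867, -10901
-1378, -1858, -2410, -3034
-480, -552, -624
-72, -72
Constant fourth difference = -72.
Extend forward: -624 − 72 = -696;  -3034 − 696 = -3730;  -10901 − 3730 = -14631;  -32247 − 14631 = -46878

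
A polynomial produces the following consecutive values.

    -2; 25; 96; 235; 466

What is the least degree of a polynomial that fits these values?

Δ: 27, 71, 139, 231
Δ²: 44, 68, 92
Δ³: 24, 24
The third differences are constant, so the polynomial has degree 3.

3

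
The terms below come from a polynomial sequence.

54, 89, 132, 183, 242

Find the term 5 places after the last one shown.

D1: 35  43  51  59
D2: 8  8  8
Constant second difference = 8, so extend:
59 + 8 = 67;  242 + 67 = 309
67 + 8 = 75;  309 + 75 = 384
75 + 8 = 83;  384 + 83 = 467
83 + 8 = 91;  467 + 91 = 558
91 + 8 = 99;  558 + 99 = 657

657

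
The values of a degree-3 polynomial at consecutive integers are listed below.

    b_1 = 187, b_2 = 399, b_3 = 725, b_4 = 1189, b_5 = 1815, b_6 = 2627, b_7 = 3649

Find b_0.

65

First differences: 212  326  464  626  812  1022
Second differences: 114  138  162  186  210
Third differences: 24  24  24  24
The third differences are constant at 24.
Work back: 114 − 24 = 90;  212 − 90 = 122;  187 − 122 = 65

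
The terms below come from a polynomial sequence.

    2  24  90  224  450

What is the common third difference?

24

Δ: 22, 66, 134, 226
Δ²: 44, 68, 92
Δ³: 24, 24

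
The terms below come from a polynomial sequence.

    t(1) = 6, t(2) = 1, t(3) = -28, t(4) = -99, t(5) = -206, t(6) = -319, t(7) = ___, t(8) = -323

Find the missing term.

-384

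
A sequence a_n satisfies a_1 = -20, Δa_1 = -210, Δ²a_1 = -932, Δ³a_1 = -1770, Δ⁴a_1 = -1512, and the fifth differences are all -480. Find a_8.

-146012

Build the table forward from the leading diagonal:
Δ⁵: -480  -480  -480  -480  -480  -480  -480  -480
Δ⁴: -1512  -1992  -2472  -2952  -3432  -3912  -4392  -4872
Δ³: -1770  -3282  -5274  -7746  -10698  -14130  -18042  -22434
Δ²: -932  -2702  -5984  -11258  -19004  -29702  -43832  -61874
Δ: -210  -1142  -3844  -9828  -21086  -40090  -69792  -113624
a: -20  -230  -1372  -5216  -15044  -36130  -76220  -146012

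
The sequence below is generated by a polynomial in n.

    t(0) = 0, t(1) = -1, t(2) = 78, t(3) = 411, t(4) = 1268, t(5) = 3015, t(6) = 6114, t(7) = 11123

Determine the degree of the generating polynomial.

First differences: -1, 79, 333, 857, 1747, 3099, 5009
Second differences: 80, 254, 524, 890, 1352, 1910
Third differences: 174, 270, 366, 462, 558
Fourth differences: 96, 96, 96, 96
The fourth differences are constant, so the polynomial has degree 4.

4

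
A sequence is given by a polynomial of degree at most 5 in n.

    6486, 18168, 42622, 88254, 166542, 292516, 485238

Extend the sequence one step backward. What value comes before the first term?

1762

11682, 24454, 45632, 78288, 125974, 192722
12772, 21178, 32656, 47686, 66748
8406, 11478, 15030, 19062
3072, 3552, 4032
480, 480
The fifth differences are constant at 480.
Work back: 3072 − 480 = 2592;  8406 − 2592 = 5814;  12772 − 5814 = 6958;  11682 − 6958 = 4724;  6486 − 4724 = 1762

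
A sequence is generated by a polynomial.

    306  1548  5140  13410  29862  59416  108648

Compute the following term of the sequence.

D1: 1242  3592  8270  16452  29554  49232
D2: 2350  4678  8182  13102  19678
D3: 2328  3504  4920  6576
D4: 1176  1416  1656
D5: 240  240
Constant fifth difference = 240, so extend:
1656 + 240 = 1896;  6576 + 1896 = 8472;  19678 + 8472 = 28150;  49232 + 28150 = 77382;  108648 + 77382 = 186030

186030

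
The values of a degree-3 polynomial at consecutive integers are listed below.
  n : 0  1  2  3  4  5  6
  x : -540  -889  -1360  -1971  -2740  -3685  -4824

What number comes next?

-349 , -471 , -611 , -769 , -945 , -1139
-122 , -140 , -158 , -176 , -194
-18 , -18 , -18 , -18
The third differences are constant (-18).
-194 − 18 = -212;  -1139 − 212 = -1351;  -4824 − 1351 = -6175

-6175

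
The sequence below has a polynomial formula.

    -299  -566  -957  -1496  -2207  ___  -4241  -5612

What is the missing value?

-3114

Using the first 5 terms:
D1: -267, -391, -539, -711
D2: -124, -148, -172
D3: -24, -24
Constant third difference = -24.
Extend forward: -172 − 24 = -196;  -711 − 196 = -907;  -2207 − 907 = -3114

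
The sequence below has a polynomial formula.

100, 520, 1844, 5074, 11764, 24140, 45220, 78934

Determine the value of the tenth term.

205264

D1: 420, 1324, 3230, 6690, 12376, 21080, 33714
D2: 904, 1906, 3460, 5686, 8704, 12634
D3: 1002, 1554, 2226, 3018, 3930
D4: 552, 672, 792, 912
D5: 120, 120, 120
The fifth differences are constant (120).
912 + 120 = 1032;  3930 + 1032 = 4962;  12634 + 4962 = 17596;  33714 + 17596 = 51310;  78934 + 51310 = 130244
1032 + 120 = 1152;  4962 + 1152 = 6114;  17596 + 6114 = 23710;  51310 + 23710 = 75020;  130244 + 75020 = 205264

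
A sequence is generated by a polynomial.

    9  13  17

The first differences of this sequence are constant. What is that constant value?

4

Δ: 4, 4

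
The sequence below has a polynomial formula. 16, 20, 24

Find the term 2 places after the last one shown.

32

D1: 4, 4
Constant first difference = 4, so extend:
24 + 4 = 28
28 + 4 = 32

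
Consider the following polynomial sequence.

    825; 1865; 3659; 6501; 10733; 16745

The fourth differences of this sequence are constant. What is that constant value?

48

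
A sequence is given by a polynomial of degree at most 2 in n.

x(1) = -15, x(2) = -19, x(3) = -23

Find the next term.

-27

D1: -4, -4
First differences constant at -4.
-23 − 4 = -27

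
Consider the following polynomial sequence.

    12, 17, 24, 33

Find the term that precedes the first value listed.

9

5, 7, 9
2, 2
The second differences are constant at 2.
Work back: 5 − 2 = 3;  12 − 3 = 9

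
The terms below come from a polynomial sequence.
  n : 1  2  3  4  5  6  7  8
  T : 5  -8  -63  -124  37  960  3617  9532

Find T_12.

First differences: -13, -55, -61, 161, 923, 2657, 5915
Second differences: -42, -6, 222, 762, 1734, 3258
Third differences: 36, 228, 540, 972, 1524
Fourth differences: 192, 312, 432, 552
Fifth differences: 120, 120, 120
Fifth differences constant at 120.
552 + 120 = 672;  1524 + 672 = 2196;  3258 + 2196 = 5454;  5915 + 5454 = 11369;  9532 + 11369 = 20901
672 + 120 = 792;  2196 + 792 = 2988;  5454 + 2988 = 8442;  11369 + 8442 = 19811;  20901 + 19811 = 40712
792 + 120 = 912;  2988 + 912 = 3900;  8442 + 3900 = 12342;  19811 + 12342 = 32153;  40712 + 32153 = 72865
912 + 120 = 1032;  3900 + 1032 = 4932;  12342 + 4932 = 17274;  32153 + 17274 = 49427;  72865 + 49427 = 122292

122292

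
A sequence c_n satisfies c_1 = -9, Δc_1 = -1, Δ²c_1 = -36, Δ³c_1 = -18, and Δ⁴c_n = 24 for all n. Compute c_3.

Build the table forward from the leading diagonal:
Fourth differences: 24, 24, 24
Third differences: -18, 6, 30
Second differences: -36, -54, -48
First differences: -1, -37, -91
c: -9, -10, -47

-47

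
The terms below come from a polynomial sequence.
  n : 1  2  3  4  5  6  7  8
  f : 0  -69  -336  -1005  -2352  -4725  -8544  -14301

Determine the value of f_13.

-94416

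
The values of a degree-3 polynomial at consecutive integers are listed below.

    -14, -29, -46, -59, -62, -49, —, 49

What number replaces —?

Using the first 6 terms:
-15, -17, -13, -3, 13
-2, 4, 10, 16
6, 6, 6
Constant third difference = 6.
Extend forward: 16 + 6 = 22;  13 + 22 = 35;  -49 + 35 = -14

-14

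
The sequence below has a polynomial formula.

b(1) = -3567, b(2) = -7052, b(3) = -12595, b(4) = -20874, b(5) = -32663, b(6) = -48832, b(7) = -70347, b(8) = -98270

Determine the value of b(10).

D1: -3485, -5543, -8279, -11789, -16169, -21515, -27923
D2: -2058, -2736, -3510, -4380, -5346, -6408
D3: -678, -774, -870, -966, -1062
D4: -96, -96, -96, -96
Fourth differences constant at -96.
-1062 − 96 = -1158;  -6408 − 1158 = -7566;  -27923 − 7566 = -35489;  -98270 − 35489 = -133759
-1158 − 96 = -1254;  -7566 − 1254 = -8820;  -35489 − 8820 = -44309;  -133759 − 44309 = -178068

-178068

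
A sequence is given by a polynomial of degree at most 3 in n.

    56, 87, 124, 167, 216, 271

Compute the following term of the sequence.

D1: 31  37  43  49  55
D2: 6  6  6  6
Constant second difference = 6, so extend:
55 + 6 = 61;  271 + 61 = 332

332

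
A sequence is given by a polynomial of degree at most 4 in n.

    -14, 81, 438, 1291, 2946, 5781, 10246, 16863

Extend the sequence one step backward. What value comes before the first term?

Δ: 95  357  853  1655  2835  4465  6617
Δ²: 262  496  802  1180  1630  2152
Δ³: 234  306  378  450  522
Δ⁴: 72  72  72  72
The fourth differences are constant at 72.
Work back: 234 − 72 = 162;  262 − 162 = 100;  95 − 100 = -5;  -14 + 5 = -9

-9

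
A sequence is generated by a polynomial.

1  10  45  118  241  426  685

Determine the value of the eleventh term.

D1: 9 , 35 , 73 , 123 , 185 , 259
D2: 26 , 38 , 50 , 62 , 74
D3: 12 , 12 , 12 , 12
Constant third difference = 12, so extend:
74 + 12 = 86;  259 + 86 = 345;  685 + 345 = 1030
86 + 12 = 98;  345 + 98 = 443;  1030 + 443 = 1473
98 + 12 = 110;  443 + 110 = 553;  1473 + 553 = 2026
110 + 12 = 122;  553 + 122 = 675;  2026 + 675 = 2701

2701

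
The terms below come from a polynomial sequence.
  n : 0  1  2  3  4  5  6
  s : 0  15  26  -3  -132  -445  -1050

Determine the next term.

-2079

First differences: 15, 11, -29, -129, -313, -605
Second differences: -4, -40, -100, -184, -292
Third differences: -36, -60, -84, -108
Fourth differences: -24, -24, -24
Fourth differences constant at -24.
-108 − 24 = -132;  -292 − 132 = -424;  -605 − 424 = -1029;  -1050 − 1029 = -2079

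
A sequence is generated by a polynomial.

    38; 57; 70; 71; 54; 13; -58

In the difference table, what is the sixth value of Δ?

-71

Δ: 19, 13, 1, -17, -41, -71
Δ²: -6, -12, -18, -24, -30
Δ³: -6, -6, -6, -6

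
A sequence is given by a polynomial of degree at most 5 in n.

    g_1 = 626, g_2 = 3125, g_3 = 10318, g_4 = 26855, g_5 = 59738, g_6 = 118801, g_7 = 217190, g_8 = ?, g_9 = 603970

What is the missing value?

Using the first 7 terms:
2499, 7193, 16537, 32883, 59063, 98389
4694, 9344, 16346, 26180, 39326
4650, 7002, 9834, 13146
2352, 2832, 3312
480, 480
Constant fifth difference = 480.
Extend forward: 3312 + 480 = 3792;  13146 + 3792 = 16938;  39326 + 16938 = 56264;  98389 + 56264 = 154653;  217190 + 154653 = 371843

371843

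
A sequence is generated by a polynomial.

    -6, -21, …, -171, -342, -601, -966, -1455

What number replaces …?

-70

Using the last 5 terms:
D1: -171  -259  -365  -489
D2: -88  -106  -124
D3: -18  -18
Constant third difference = -18.
Extend backward: -88 + 18 = -70;  -171 + 70 = -101;  -171 + 101 = -70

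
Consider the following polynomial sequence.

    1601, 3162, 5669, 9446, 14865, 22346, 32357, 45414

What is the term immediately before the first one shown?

1561  2507  3777  5419  7481  10011  13057
946  1270  1642  2062  2530  3046
324  372  420  468  516
48  48  48  48
The fourth differences are constant at 48.
Work back: 324 − 48 = 276;  946 − 276 = 670;  1561 − 670 = 891;  1601 − 891 = 710

710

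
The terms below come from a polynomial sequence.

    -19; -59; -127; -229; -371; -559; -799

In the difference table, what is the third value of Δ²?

-40

D1: -40, -68, -102, -142, -188, -240
D2: -28, -34, -40, -46, -52
D3: -6, -6, -6, -6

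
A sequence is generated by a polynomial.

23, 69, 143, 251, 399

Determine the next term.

593

D1: 46  74  108  148
D2: 28  34  40
D3: 6  6
Constant third difference = 6, so extend:
40 + 6 = 46;  148 + 46 = 194;  399 + 194 = 593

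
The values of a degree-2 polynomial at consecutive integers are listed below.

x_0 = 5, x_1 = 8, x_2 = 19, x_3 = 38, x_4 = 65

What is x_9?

D1: 3 , 11 , 19 , 27
D2: 8 , 8 , 8
The second differences are constant (8).
27 + 8 = 35;  65 + 35 = 100
35 + 8 = 43;  100 + 43 = 143
43 + 8 = 51;  143 + 51 = 194
51 + 8 = 59;  194 + 59 = 253
59 + 8 = 67;  253 + 67 = 320

320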